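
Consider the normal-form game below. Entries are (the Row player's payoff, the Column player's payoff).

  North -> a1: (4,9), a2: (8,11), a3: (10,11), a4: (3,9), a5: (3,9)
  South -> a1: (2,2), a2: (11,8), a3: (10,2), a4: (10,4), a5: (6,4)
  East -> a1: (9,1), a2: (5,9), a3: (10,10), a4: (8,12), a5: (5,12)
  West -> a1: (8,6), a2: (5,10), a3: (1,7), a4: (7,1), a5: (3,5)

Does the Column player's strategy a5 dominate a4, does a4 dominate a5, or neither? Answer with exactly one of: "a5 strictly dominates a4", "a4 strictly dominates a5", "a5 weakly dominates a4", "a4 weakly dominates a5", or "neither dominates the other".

a5 weakly dominates a4

Compare a5 to a4 across each choice by the Row player: North: 9=9, South: 4=4, East: 12=12, West: 5>1.
a5 is at least as good everywhere and strictly better somewhere (tied only at North, South, East), so a5 weakly but not strictly dominates a4.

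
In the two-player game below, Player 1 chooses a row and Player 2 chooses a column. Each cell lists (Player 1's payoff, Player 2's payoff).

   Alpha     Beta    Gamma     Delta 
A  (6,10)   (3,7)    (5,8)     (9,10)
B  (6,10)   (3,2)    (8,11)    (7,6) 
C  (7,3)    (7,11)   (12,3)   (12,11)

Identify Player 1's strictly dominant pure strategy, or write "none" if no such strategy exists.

C vs A: Alpha: 7>6, Beta: 7>3, Gamma: 12>5, Delta: 12>9.
C vs B: Alpha: 7>6, Beta: 7>3, Gamma: 12>8, Delta: 12>7.
C strictly beats every other strategy against every opponent action, so it is strictly dominant.

C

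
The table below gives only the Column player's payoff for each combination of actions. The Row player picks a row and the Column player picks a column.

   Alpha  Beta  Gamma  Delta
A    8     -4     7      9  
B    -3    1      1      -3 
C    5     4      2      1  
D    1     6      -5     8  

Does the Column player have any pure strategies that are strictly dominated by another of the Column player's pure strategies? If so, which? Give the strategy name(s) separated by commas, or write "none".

none

Alpha is not dominated — it holds its own against Beta at A (8>-4); Gamma at A (8>7); Delta at B (-3=-3).
Nothing dominates Beta: Alpha at B (1>-3); Gamma at B (1=1); Delta at B (1>-3).
Gamma is not dominated — it holds its own against Alpha at B (1>-3); Beta at A (7>-4); Delta at B (1>-3).
Delta is not dominated — it holds its own against Alpha at A (9>8); Beta at A (9>-4); Gamma at A (9>7).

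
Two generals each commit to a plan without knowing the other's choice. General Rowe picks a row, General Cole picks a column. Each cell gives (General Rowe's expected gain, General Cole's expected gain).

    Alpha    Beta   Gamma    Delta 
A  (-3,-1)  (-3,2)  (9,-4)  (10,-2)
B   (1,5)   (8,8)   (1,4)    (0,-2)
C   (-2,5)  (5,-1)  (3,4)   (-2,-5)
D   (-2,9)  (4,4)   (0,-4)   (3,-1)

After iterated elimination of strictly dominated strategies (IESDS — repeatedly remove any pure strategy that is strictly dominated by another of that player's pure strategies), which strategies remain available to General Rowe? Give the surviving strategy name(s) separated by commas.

For General Cole, Alpha strictly dominates Gamma on the remaining rows (A: -1>-4, B: 5>4, C: 5>4, D: 9>-4); eliminate Gamma.
For General Rowe, B strictly dominates C on the remaining columns (Alpha: 1>-2, Beta: 8>5, Delta: 0>-2); eliminate C.
General Cole's strategy Delta is strictly dominated by Alpha (A: -1>-2, B: 5>-2, D: 9>-1) and is removed.
Row A is eliminated: B beats it against every remaining column (Alpha: 1>-3, Beta: 8>-3).
General Rowe's strategy D is strictly dominated by B (Alpha: 1>-2, Beta: 8>4) and is removed.
General Cole's strategy Alpha is strictly dominated by Beta (B: 8>5) and is removed.
Among the remaining strategies, none is strictly dominated by another pure strategy of the same player, so the elimination stops.
Surviving strategies — General Rowe: {B}; General Cole: {Beta}.

B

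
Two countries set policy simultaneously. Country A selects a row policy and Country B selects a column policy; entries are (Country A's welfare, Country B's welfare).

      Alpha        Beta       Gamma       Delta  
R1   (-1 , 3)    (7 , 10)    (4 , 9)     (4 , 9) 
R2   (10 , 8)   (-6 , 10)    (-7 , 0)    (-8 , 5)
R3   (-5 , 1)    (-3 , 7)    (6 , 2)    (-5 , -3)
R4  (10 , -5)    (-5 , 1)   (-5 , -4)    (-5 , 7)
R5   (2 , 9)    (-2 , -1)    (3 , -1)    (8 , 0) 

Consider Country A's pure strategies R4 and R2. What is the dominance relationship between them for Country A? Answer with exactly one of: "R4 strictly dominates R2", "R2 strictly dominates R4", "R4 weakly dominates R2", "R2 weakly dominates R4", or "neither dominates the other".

R4 weakly dominates R2

R4's payoffs vs R2's, by Country B's action — Alpha: 10=10, Beta: -5>-6, Gamma: -5>-7, Delta: -5>-8.
R4 is at least as good everywhere and strictly better somewhere (tied only at Alpha), so R4 weakly but not strictly dominates R2.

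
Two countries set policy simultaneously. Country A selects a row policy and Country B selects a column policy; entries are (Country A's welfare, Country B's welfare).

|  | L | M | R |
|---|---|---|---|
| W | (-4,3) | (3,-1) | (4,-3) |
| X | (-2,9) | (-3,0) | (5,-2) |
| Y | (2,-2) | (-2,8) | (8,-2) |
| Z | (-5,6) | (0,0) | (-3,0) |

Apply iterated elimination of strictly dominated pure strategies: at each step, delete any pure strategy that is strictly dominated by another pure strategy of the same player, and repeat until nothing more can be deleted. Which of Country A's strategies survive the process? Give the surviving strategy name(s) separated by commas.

W, Y

Country A's strategy X is strictly dominated by Y (L: 2>-2, M: -2>-3, R: 8>5) and is removed.
For Country A, W strictly dominates Z on the remaining columns (L: -4>-5, M: 3>0, R: 4>-3); eliminate Z.
For Country B, M strictly dominates R on the remaining rows (W: -1>-3, Y: 8>-2); eliminate R.
Among the remaining strategies, none is strictly dominated by another pure strategy of the same player, so the elimination stops.
Surviving strategies — Country A: {W, Y}; Country B: {L, M}.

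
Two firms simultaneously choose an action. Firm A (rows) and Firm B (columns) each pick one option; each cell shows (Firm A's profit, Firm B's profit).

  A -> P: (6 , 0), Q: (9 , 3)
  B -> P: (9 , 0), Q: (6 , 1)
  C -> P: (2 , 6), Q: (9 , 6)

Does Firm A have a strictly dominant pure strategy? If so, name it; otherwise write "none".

none

A fails to dominate B at P (6<9).
B fails to dominate A at Q (6<9).
C fails to dominate A at P (2<6).
No single strategy dominates all the others.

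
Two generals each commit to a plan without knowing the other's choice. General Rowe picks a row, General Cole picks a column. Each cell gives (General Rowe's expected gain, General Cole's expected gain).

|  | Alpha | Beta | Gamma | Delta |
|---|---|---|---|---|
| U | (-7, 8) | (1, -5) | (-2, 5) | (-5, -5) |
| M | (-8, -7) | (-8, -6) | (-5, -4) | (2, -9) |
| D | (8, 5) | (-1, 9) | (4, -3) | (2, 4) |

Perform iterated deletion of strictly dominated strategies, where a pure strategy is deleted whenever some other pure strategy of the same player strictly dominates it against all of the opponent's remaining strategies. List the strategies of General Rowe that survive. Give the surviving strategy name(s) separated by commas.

Column Delta is eliminated: Alpha beats it against every remaining row (U: 8>-5, M: -7>-9, D: 5>4).
Row M is eliminated: U beats it against every remaining column (Alpha: -7>-8, Beta: 1>-8, Gamma: -2>-5).
General Cole's strategy Gamma is strictly dominated by Alpha (U: 8>5, D: 5>-3) and is removed.
Among the remaining strategies, none is strictly dominated by another pure strategy of the same player, so the elimination stops.
Surviving strategies — General Rowe: {U, D}; General Cole: {Alpha, Beta}.

U, D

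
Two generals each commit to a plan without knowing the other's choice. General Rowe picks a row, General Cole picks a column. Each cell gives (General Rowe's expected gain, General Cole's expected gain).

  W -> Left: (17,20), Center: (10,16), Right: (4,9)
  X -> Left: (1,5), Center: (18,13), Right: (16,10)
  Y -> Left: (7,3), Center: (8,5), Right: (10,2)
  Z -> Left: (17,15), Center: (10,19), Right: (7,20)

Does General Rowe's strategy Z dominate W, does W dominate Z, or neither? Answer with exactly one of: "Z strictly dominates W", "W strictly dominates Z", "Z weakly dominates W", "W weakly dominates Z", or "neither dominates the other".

Z weakly dominates W

Compare Z to W across each opponent action: Left: 17=17, Center: 10=10, Right: 7>4.
Z is at least as good everywhere and strictly better somewhere (tied only at Left, Center), so Z weakly but not strictly dominates W.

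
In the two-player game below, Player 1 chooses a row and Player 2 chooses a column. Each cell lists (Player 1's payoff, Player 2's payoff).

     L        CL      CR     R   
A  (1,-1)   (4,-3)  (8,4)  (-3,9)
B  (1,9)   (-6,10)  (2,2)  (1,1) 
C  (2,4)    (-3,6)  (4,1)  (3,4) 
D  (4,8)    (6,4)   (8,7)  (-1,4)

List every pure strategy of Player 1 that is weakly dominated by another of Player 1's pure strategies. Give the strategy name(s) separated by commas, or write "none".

D weakly dominates A — L: 4>1, CL: 6>4, CR: 8=8, R: -1>-3.
B is weakly dominated by C (L: 2>1, CL: -3>-6, CR: 4>2, R: 3>1).
C: no other strategy beats it everywhere (A at L (2>1); B at L (2>1); D at R (3>-1)).
Nothing dominates D: A at L (4>1); B at L (4>1); C at L (4>2).

A, B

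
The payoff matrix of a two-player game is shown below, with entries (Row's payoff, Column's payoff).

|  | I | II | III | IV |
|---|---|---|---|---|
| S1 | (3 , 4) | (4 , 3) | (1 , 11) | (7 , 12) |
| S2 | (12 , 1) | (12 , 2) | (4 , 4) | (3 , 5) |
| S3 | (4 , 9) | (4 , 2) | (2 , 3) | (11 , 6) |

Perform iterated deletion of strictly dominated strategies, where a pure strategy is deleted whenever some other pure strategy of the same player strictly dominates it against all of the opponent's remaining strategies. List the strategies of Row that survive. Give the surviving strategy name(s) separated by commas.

For Column, III strictly dominates II on the remaining rows (S1: 11>3, S2: 4>2, S3: 3>2); eliminate II.
For Row, S3 strictly dominates S1 on the remaining columns (I: 4>3, III: 2>1, IV: 11>7); eliminate S1.
Column's strategy III is strictly dominated by IV (S2: 5>4, S3: 6>3) and is removed.
Among the remaining strategies, none is strictly dominated by another pure strategy of the same player, so the elimination stops.
Surviving strategies — Row: {S2, S3}; Column: {I, IV}.

S2, S3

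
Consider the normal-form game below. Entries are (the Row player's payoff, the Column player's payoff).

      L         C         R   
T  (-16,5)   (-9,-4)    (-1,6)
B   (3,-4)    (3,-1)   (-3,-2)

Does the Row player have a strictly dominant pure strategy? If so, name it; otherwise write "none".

T fails to dominate B at L (-16<3).
B fails to dominate T at R (-3<-1).
No single strategy dominates all the others.

none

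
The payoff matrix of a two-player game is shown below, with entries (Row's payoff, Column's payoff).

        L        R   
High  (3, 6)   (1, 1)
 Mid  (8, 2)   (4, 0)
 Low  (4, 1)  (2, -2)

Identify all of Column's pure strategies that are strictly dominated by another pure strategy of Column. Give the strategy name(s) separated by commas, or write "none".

L is not dominated — it holds its own against R at High (6>1).
R: dominated, since L does at least as well everywhere (High: 6>1, Mid: 2>0, Low: 1>-2).

R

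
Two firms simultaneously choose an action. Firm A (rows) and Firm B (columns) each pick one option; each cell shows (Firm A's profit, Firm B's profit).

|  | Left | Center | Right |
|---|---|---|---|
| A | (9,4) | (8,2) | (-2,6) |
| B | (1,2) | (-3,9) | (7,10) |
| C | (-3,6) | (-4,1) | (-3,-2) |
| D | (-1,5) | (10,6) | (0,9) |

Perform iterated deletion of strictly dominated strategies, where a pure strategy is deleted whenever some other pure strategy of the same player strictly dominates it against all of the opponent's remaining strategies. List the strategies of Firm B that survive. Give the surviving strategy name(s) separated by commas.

For Firm A, A strictly dominates C on the remaining columns (Left: 9>-3, Center: 8>-4, Right: -2>-3); eliminate C.
For Firm B, Right strictly dominates Left on the remaining rows (A: 6>4, B: 10>2, D: 9>5); eliminate Left.
For Firm A, D strictly dominates A on the remaining columns (Center: 10>8, Right: 0>-2); eliminate A.
Column Center is eliminated: Right beats it against every remaining row (B: 10>9, D: 9>6).
Firm A's strategy D is strictly dominated by B (Right: 7>0) and is removed.
Among the remaining strategies, none is strictly dominated by another pure strategy of the same player, so the elimination stops.
Surviving strategies — Firm A: {B}; Firm B: {Right}.

Right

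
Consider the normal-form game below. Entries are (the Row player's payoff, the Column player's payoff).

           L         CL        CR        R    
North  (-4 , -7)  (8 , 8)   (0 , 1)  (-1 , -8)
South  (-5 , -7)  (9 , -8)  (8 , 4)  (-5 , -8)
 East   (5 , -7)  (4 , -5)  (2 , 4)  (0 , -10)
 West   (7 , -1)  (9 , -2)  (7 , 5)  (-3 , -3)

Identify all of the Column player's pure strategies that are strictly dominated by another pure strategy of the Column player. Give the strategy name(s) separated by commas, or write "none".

L is strictly dominated by CR (North: 1>-7, South: 4>-7, East: 4>-7, West: 5>-1).
CL: no other strategy beats it everywhere (L at North (8>-7); CR at North (8>1); R at North (8>-8)).
CR: no other strategy beats it everywhere (L at North (1>-7); CL at South (4>-8); R at North (1>-8)).
R is strictly dominated by L (North: -7>-8, South: -7>-8, East: -7>-10, West: -1>-3).

L, R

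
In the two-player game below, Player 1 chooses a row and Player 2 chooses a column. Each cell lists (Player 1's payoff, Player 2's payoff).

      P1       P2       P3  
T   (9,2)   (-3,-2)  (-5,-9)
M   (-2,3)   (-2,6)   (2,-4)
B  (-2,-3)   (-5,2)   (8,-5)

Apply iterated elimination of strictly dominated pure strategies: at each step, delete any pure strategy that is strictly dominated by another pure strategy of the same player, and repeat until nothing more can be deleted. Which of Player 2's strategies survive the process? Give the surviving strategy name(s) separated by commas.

For Player 2, P1 strictly dominates P3 on the remaining rows (T: 2>-9, M: 3>-4, B: -3>-5); eliminate P3.
Player 1's strategy B is strictly dominated by T (P1: 9>-2, P2: -3>-5) and is removed.
Among the remaining strategies, none is strictly dominated by another pure strategy of the same player, so the elimination stops.
Surviving strategies — Player 1: {T, M}; Player 2: {P1, P2}.

P1, P2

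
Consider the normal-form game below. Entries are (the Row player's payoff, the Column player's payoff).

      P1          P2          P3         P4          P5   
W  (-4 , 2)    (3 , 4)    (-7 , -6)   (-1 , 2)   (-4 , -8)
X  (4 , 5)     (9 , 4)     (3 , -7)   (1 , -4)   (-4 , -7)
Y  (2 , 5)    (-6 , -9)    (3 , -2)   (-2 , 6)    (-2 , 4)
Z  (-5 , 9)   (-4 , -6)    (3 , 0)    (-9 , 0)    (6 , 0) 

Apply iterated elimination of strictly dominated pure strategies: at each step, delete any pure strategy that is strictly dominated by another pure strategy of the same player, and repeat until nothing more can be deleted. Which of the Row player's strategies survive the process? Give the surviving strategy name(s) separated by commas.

X

The Column player's strategy P3 is strictly dominated by P1 (W: 2>-6, X: 5>-7, Y: 5>-2, Z: 9>0) and is removed.
For the Column player, P1 strictly dominates P5 on the remaining rows (W: 2>-8, X: 5>-7, Y: 5>4, Z: 9>0); eliminate P5.
For the Row player, X strictly dominates W on the remaining columns (P1: 4>-4, P2: 9>3, P4: 1>-1); eliminate W.
The Row player's strategy Y is strictly dominated by X (P1: 4>2, P2: 9>-6, P4: 1>-2) and is removed.
For the Row player, X strictly dominates Z on the remaining columns (P1: 4>-5, P2: 9>-4, P4: 1>-9); eliminate Z.
The Column player's strategy P2 is strictly dominated by P1 (X: 5>4) and is removed.
The Column player's strategy P4 is strictly dominated by P1 (X: 5>-4) and is removed.
Among the remaining strategies, none is strictly dominated by another pure strategy of the same player, so the elimination stops.
Surviving strategies — the Row player: {X}; the Column player: {P1}.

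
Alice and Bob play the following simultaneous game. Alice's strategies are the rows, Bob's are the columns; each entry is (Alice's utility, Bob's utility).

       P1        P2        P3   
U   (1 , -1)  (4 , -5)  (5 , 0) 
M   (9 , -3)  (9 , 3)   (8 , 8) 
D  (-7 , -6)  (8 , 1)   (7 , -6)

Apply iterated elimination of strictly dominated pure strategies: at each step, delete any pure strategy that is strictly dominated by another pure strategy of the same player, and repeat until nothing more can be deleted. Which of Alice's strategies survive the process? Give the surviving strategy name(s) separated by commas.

Alice's strategy U is strictly dominated by M (P1: 9>1, P2: 9>4, P3: 8>5) and is removed.
For Alice, M strictly dominates D on the remaining columns (P1: 9>-7, P2: 9>8, P3: 8>7); eliminate D.
Bob's strategy P1 is strictly dominated by P2 (M: 3>-3) and is removed.
Bob's strategy P2 is strictly dominated by P3 (M: 8>3) and is removed.
Among the remaining strategies, none is strictly dominated by another pure strategy of the same player, so the elimination stops.
Surviving strategies — Alice: {M}; Bob: {P3}.

M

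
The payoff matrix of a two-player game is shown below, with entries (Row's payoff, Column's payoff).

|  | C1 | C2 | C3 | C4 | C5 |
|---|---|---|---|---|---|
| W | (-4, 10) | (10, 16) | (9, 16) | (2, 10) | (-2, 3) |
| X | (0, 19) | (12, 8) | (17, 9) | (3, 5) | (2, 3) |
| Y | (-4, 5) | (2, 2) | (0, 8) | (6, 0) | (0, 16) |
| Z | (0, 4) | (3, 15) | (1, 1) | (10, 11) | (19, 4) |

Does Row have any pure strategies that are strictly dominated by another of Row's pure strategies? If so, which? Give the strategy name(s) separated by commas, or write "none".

W, Y

W is strictly dominated by X (C1: 0>-4, C2: 12>10, C3: 17>9, C4: 3>2, C5: 2>-2).
X: no other strategy beats it everywhere (W at C1 (0>-4); Y at C1 (0>-4); Z at C1 (0=0)).
Y is strictly dominated by Z (C1: 0>-4, C2: 3>2, C3: 1>0, C4: 10>6, C5: 19>0).
Nothing dominates Z: W at C1 (0>-4); X at C1 (0=0); Y at C1 (0>-4).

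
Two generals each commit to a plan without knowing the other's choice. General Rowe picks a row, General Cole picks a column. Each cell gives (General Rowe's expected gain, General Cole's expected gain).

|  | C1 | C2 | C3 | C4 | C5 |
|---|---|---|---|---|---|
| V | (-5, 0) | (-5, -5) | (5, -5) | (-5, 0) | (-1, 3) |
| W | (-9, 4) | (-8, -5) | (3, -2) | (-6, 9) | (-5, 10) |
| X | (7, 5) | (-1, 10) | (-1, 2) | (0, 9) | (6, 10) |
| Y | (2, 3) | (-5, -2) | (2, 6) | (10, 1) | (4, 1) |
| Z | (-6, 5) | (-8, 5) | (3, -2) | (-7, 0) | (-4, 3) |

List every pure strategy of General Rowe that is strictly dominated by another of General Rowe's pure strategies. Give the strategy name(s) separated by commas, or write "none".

W, Z

V is not dominated — it holds its own against W at C1 (-5>-9); X at C3 (5>-1); Y at C2 (-5=-5); Z at C1 (-5>-6).
W: dominated, since V does at least as well everywhere (C1: -5>-9, C2: -5>-8, C3: 5>3, C4: -5>-6, C5: -1>-5).
X: no other strategy beats it everywhere (V at C1 (7>-5); W at C1 (7>-9); Y at C1 (7>2); Z at C1 (7>-6)).
Nothing dominates Y: V at C1 (2>-5); W at C1 (2>-9); X at C3 (2>-1); Z at C1 (2>-6).
Z: dominated, since V does at least as well everywhere (C1: -5>-6, C2: -5>-8, C3: 5>3, C4: -5>-7, C5: -1>-4).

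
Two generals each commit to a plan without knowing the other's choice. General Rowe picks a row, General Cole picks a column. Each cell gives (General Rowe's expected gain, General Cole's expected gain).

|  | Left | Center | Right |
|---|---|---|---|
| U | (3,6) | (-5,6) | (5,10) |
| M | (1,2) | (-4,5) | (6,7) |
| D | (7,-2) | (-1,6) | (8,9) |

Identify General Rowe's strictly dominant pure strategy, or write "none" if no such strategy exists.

D

D vs U: Left: 7>3, Center: -1>-5, Right: 8>5.
D vs M: Left: 7>1, Center: -1>-4, Right: 8>6.
D strictly beats every other strategy against every opponent action, so it is strictly dominant.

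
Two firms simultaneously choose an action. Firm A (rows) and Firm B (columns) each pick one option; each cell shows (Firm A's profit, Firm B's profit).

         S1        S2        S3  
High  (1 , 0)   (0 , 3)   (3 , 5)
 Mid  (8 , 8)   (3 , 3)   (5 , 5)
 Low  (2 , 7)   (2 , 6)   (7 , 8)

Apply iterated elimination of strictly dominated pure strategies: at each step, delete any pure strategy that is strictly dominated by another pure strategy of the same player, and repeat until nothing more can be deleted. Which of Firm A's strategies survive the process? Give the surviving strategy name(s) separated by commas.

Mid, Low

Firm A's strategy High is strictly dominated by Mid (S1: 8>1, S2: 3>0, S3: 5>3) and is removed.
Column S2 is eliminated: S1 beats it against every remaining row (Mid: 8>3, Low: 7>6).
Among the remaining strategies, none is strictly dominated by another pure strategy of the same player, so the elimination stops.
Surviving strategies — Firm A: {Mid, Low}; Firm B: {S1, S3}.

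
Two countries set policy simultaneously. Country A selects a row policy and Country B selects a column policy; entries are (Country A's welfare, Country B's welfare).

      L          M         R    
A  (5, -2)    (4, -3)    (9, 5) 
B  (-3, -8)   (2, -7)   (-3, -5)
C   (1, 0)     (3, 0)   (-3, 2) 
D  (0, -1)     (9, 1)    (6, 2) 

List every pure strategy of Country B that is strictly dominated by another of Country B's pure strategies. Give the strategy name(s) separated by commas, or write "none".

L, M

L is strictly dominated by R (A: 5>-2, B: -5>-8, C: 2>0, D: 2>-1).
M: dominated, since R does at least as well everywhere (A: 5>-3, B: -5>-7, C: 2>0, D: 2>1).
R: no other strategy beats it everywhere (L at A (5>-2); M at A (5>-3)).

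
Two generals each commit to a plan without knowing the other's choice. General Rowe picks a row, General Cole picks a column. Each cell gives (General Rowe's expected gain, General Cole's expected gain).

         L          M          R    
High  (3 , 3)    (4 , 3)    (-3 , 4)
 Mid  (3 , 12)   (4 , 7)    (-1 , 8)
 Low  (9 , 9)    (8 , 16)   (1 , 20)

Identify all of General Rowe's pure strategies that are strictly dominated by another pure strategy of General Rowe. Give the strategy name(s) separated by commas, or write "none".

High is strictly dominated by Low (L: 9>3, M: 8>4, R: 1>-3).
Mid: dominated, since Low does at least as well everywhere (L: 9>3, M: 8>4, R: 1>-1).
Low: no other strategy beats it everywhere (High at L (9>3); Mid at L (9>3)).

High, Mid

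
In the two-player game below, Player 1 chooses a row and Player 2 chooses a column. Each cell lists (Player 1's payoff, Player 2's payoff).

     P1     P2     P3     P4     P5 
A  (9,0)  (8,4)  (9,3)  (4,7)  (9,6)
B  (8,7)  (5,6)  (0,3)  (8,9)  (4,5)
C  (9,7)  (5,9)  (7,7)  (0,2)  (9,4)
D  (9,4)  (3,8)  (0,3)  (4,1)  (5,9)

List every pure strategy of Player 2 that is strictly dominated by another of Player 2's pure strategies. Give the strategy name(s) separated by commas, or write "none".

P3

P1 is not dominated — it holds its own against P2 at B (7>6); P3 at B (7>3); P4 at C (7>2); P5 at B (7>5).
P2: no other strategy beats it everywhere (P1 at A (4>0); P3 at A (4>3); P4 at C (9>2); P5 at B (6>5)).
P3 is strictly dominated by P2 (A: 4>3, B: 6>3, C: 9>7, D: 8>3).
P4: no other strategy beats it everywhere (P1 at A (7>0); P2 at A (7>4); P3 at A (7>3); P5 at A (7>6)).
P5 is not dominated — it holds its own against P1 at A (6>0); P2 at A (6>4); P3 at A (6>3); P4 at C (4>2).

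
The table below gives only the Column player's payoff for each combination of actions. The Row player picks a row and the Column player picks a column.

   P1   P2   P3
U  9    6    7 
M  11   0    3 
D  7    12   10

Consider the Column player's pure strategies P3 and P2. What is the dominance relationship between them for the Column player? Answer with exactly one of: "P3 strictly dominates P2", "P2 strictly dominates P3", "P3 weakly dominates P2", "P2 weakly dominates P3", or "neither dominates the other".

neither dominates the other

P3's payoffs vs P2's, by the Row player's action — U: 7>6, M: 3>0, D: 10<12.
P3 does better at U, M but worse at D; neither strategy dominates the other.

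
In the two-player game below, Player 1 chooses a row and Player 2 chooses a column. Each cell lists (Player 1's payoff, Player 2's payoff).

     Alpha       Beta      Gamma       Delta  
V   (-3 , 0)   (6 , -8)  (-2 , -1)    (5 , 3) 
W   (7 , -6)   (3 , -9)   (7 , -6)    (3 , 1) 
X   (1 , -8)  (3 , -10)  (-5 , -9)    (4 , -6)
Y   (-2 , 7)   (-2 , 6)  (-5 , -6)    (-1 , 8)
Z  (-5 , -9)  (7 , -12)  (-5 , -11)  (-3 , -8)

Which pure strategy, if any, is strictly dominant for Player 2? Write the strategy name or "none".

Delta

Delta vs Alpha: V: 3>0, W: 1>-6, X: -6>-8, Y: 8>7, Z: -8>-9.
Delta vs Beta: V: 3>-8, W: 1>-9, X: -6>-10, Y: 8>6, Z: -8>-12.
Delta vs Gamma: V: 3>-1, W: 1>-6, X: -6>-9, Y: 8>-6, Z: -8>-11.
Delta strictly beats every other strategy against every opponent action, so it is strictly dominant.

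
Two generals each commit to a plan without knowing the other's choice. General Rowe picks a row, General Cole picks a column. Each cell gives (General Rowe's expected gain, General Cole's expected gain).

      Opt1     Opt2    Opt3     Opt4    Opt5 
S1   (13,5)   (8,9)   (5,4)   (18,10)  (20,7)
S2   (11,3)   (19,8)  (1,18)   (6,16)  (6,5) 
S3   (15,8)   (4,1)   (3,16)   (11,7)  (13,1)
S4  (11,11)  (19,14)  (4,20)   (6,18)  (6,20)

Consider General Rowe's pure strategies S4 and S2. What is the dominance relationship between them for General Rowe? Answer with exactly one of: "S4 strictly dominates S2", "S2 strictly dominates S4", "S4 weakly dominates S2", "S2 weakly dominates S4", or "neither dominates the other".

S4 weakly dominates S2

Compare S4 to S2 across each choice by General Cole: Opt1: 11=11, Opt2: 19=19, Opt3: 4>1, Opt4: 6=6, Opt5: 6=6.
S4 is at least as good everywhere and strictly better somewhere (tied only at Opt1, Opt2, Opt4, Opt5), so S4 weakly but not strictly dominates S2.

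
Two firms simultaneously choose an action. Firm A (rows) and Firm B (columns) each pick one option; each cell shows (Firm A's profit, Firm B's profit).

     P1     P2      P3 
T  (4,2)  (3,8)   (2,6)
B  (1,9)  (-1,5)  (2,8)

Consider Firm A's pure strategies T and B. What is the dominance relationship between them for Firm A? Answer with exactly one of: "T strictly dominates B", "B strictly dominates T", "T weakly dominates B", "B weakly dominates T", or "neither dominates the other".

Compare T to B across each choice by Firm B: P1: 4>1, P2: 3>-1, P3: 2=2.
T is at least as good everywhere and strictly better somewhere (tied only at P3), so T weakly but not strictly dominates B.

T weakly dominates B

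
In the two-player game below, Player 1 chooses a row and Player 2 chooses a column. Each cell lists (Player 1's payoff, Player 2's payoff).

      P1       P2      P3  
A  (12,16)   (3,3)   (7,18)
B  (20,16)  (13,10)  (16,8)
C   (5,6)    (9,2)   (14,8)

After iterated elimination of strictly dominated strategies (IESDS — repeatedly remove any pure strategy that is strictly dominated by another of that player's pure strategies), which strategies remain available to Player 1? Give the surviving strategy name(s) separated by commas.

B

For Player 1, B strictly dominates A on the remaining columns (P1: 20>12, P2: 13>3, P3: 16>7); eliminate A.
Player 1's strategy C is strictly dominated by B (P1: 20>5, P2: 13>9, P3: 16>14) and is removed.
Player 2's strategy P2 is strictly dominated by P1 (B: 16>10) and is removed.
Player 2's strategy P3 is strictly dominated by P1 (B: 16>8) and is removed.
Among the remaining strategies, none is strictly dominated by another pure strategy of the same player, so the elimination stops.
Surviving strategies — Player 1: {B}; Player 2: {P1}.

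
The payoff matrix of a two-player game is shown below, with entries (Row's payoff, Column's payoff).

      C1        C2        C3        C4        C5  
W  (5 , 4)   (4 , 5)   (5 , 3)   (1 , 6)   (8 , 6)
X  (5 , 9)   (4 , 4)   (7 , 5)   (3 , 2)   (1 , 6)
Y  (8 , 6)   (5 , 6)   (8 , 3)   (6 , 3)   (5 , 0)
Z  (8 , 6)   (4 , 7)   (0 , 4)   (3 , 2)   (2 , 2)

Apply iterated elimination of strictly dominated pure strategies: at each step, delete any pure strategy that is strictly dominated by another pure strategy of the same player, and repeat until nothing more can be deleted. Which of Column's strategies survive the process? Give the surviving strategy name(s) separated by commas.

C1, C2, C4, C5

For Row, Y strictly dominates X on the remaining columns (C1: 8>5, C2: 5>4, C3: 8>7, C4: 6>3, C5: 5>1); eliminate X.
Column's strategy C3 is strictly dominated by C1 (W: 4>3, Y: 6>3, Z: 6>4) and is removed.
Among the remaining strategies, none is strictly dominated by another pure strategy of the same player, so the elimination stops.
Surviving strategies — Row: {W, Y, Z}; Column: {C1, C2, C4, C5}.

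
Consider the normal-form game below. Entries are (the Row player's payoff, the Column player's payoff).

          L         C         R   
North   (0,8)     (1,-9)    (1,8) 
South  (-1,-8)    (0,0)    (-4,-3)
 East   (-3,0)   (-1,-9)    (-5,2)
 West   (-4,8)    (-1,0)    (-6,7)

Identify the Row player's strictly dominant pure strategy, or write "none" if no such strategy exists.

North

North vs South: L: 0>-1, C: 1>0, R: 1>-4.
North vs East: L: 0>-3, C: 1>-1, R: 1>-5.
North vs West: L: 0>-4, C: 1>-1, R: 1>-6.
North strictly beats every other strategy against every opponent action, so it is strictly dominant.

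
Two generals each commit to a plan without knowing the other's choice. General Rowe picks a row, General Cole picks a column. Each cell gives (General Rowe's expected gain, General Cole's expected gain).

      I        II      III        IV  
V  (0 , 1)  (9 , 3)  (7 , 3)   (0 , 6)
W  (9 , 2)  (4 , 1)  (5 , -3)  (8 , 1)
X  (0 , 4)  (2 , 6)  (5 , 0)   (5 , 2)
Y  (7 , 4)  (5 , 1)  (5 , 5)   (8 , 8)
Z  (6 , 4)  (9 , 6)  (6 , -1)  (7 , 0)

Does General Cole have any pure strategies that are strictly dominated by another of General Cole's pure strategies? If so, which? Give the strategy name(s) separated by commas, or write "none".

III

Nothing dominates I: II at W (2>1); III at W (2>-3); IV at W (2>1).
II is not dominated — it holds its own against I at V (3>1); III at V (3=3); IV at W (1=1).
III: dominated, since IV does at least as well everywhere (V: 6>3, W: 1>-3, X: 2>0, Y: 8>5, Z: 0>-1).
IV is not dominated — it holds its own against I at V (6>1); II at V (6>3); III at V (6>3).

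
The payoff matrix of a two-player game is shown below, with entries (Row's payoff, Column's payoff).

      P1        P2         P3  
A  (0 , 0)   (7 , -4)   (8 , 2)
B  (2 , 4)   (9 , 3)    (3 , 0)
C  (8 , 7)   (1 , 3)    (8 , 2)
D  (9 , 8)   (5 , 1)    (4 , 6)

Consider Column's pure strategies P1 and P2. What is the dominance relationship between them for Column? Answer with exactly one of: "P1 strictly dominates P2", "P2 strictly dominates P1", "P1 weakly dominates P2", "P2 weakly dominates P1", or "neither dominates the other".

Compare P1 to P2 across each choice by Row: A: 0>-4, B: 4>3, C: 7>3, D: 8>1.
P1 gives a strictly higher payoff against each choice by Row, so P1 strictly dominates P2.

P1 strictly dominates P2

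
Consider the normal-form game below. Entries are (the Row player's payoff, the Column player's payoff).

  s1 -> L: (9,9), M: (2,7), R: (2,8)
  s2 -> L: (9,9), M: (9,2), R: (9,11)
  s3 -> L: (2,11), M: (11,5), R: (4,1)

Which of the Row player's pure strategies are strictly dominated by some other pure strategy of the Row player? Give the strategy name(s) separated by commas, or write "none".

s1: no other strategy beats it everywhere (s2 at L (9=9); s3 at L (9>2)).
s2 is not dominated — it holds its own against s1 at L (9=9); s3 at L (9>2).
s3 is not dominated — it holds its own against s1 at M (11>2); s2 at M (11>9).

none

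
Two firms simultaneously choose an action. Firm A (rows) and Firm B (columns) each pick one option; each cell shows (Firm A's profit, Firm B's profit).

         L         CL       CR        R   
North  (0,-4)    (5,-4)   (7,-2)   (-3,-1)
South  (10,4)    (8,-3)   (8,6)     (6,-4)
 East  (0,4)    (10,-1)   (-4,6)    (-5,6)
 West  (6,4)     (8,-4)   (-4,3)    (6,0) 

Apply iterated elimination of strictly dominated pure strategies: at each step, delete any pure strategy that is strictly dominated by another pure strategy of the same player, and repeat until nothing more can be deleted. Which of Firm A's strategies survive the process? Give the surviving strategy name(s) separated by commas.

South

Firm A's strategy North is strictly dominated by South (L: 10>0, CL: 8>5, CR: 8>7, R: 6>-3) and is removed.
Firm B's strategy CL is strictly dominated by L (South: 4>-3, East: 4>-1, West: 4>-4) and is removed.
Row East is eliminated: South beats it against every remaining column (L: 10>0, CR: 8>-4, R: 6>-5).
Column R is eliminated: L beats it against every remaining row (South: 4>-4, West: 4>0).
For Firm A, South strictly dominates West on the remaining columns (L: 10>6, CR: 8>-4); eliminate West.
For Firm B, CR strictly dominates L on the remaining rows (South: 6>4); eliminate L.
Among the remaining strategies, none is strictly dominated by another pure strategy of the same player, so the elimination stops.
Surviving strategies — Firm A: {South}; Firm B: {CR}.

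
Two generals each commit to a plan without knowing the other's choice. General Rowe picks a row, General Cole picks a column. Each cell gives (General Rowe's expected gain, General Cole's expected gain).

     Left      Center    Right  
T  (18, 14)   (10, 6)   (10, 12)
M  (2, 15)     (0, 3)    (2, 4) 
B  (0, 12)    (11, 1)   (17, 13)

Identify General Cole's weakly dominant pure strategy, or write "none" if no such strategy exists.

Left fails to dominate Right at B (12<13).
Center fails to dominate Left at T (6<14).
Right fails to dominate Left at T (12<14).
No single strategy dominates all the others.

none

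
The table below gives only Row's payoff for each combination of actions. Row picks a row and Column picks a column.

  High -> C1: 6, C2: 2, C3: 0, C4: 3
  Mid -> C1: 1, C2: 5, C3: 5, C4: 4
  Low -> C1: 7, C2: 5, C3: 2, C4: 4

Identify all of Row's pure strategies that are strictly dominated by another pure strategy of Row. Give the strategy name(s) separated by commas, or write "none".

High

High is strictly dominated by Low (C1: 7>6, C2: 5>2, C3: 2>0, C4: 4>3).
Nothing dominates Mid: High at C2 (5>2); Low at C2 (5=5).
Nothing dominates Low: High at C1 (7>6); Mid at C1 (7>1).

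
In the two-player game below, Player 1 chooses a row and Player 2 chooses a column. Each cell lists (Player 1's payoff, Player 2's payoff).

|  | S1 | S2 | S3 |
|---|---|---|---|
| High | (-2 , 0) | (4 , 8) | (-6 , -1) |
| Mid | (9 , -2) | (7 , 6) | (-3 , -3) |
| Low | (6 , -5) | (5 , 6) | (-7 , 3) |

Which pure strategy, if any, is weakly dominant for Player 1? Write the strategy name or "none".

Mid

Mid vs High: S1: 9>-2, S2: 7>4, S3: -3>-6.
Mid vs Low: S1: 9>6, S2: 7>5, S3: -3>-7.
Mid is at least as good as every other strategy against every opponent action, so it is weakly dominant.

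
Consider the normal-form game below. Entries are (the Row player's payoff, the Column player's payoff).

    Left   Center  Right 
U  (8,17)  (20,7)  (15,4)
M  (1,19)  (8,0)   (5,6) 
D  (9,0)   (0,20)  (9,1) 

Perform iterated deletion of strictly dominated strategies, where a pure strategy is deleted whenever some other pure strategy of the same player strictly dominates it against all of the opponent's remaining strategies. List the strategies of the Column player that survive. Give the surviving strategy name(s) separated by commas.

Row M is eliminated: U beats it against every remaining column (Left: 8>1, Center: 20>8, Right: 15>5).
The Column player's strategy Right is strictly dominated by Center (U: 7>4, D: 20>1) and is removed.
Among the remaining strategies, none is strictly dominated by another pure strategy of the same player, so the elimination stops.
Surviving strategies — the Row player: {U, D}; the Column player: {Left, Center}.

Left, Center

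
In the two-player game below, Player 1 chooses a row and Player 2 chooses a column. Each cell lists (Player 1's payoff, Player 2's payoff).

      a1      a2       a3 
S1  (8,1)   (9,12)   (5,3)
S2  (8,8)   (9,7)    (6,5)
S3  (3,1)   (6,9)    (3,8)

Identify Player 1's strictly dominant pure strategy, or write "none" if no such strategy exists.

S1 fails to dominate S2 at a1 (8=8).
S2 fails to dominate S1 at a1 (8=8).
S3 fails to dominate S1 at a1 (3<8).
No single strategy dominates all the others.

none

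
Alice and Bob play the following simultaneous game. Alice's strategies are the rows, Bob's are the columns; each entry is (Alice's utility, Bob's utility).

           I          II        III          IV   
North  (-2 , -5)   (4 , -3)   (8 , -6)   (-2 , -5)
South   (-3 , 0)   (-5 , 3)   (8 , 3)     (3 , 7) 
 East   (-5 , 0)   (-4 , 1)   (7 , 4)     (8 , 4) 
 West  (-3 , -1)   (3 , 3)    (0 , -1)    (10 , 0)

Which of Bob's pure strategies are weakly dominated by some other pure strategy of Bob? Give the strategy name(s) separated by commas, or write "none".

I: dominated, since II does at least as well everywhere (North: -3>-5, South: 3>0, East: 1>0, West: 3>-1).
Nothing dominates II: I at North (-3>-5); III at North (-3>-6); IV at North (-3>-5).
III is weakly dominated by IV (North: -5>-6, South: 7>3, East: 4=4, West: 0>-1).
IV: no other strategy beats it everywhere (I at South (7>0); II at South (7>3); III at North (-5>-6)).

I, III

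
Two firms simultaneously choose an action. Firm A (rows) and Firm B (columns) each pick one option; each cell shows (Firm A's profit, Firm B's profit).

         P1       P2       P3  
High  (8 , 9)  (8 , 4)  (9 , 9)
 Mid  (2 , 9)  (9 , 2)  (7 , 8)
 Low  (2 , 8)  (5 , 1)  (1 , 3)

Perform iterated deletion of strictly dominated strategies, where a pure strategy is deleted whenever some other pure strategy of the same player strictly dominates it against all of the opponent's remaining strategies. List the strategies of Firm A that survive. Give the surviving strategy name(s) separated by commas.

High

Firm A's strategy Low is strictly dominated by High (P1: 8>2, P2: 8>5, P3: 9>1) and is removed.
For Firm B, P1 strictly dominates P2 on the remaining rows (High: 9>4, Mid: 9>2); eliminate P2.
Row Mid is eliminated: High beats it against every remaining column (P1: 8>2, P3: 9>7).
Among the remaining strategies, none is strictly dominated by another pure strategy of the same player, so the elimination stops.
Surviving strategies — Firm A: {High}; Firm B: {P1, P3}.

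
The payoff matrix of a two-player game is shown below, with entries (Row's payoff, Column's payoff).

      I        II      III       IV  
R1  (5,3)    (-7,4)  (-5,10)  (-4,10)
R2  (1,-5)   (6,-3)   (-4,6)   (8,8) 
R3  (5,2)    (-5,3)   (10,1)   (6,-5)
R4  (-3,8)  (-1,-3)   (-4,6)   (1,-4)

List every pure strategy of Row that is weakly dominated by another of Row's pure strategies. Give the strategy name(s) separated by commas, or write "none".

R1 is weakly dominated by R3 (I: 5=5, II: -5>-7, III: 10>-5, IV: 6>-4).
R2: no other strategy beats it everywhere (R1 at II (6>-7); R3 at II (6>-5); R4 at I (1>-3)).
Nothing dominates R3: R1 at II (-5>-7); R2 at I (5>1); R4 at I (5>-3).
R2 weakly dominates R4 — I: 1>-3, II: 6>-1, III: -4=-4, IV: 8>1.

R1, R4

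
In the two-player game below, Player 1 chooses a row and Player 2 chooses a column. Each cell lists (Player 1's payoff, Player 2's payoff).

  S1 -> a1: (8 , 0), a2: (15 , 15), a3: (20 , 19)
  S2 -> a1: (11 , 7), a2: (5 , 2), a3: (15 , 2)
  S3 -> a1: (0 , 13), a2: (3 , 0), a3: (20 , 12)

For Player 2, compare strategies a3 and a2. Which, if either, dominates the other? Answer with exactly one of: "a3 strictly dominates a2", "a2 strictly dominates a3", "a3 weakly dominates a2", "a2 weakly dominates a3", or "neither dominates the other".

Compare a3 to a2 across every action of Player 1: S1: 19>15, S2: 2=2, S3: 12>0.
a3 is at least as good everywhere and strictly better somewhere (tied only at S2), so a3 weakly but not strictly dominates a2.

a3 weakly dominates a2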